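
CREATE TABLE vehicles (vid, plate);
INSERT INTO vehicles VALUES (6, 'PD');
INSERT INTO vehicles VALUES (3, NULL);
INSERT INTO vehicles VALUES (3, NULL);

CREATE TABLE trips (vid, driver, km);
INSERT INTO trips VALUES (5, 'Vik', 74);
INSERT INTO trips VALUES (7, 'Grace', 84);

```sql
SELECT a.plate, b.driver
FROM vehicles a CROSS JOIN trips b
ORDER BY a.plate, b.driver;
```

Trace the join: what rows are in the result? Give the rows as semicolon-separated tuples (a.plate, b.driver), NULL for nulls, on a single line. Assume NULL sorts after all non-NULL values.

CROSS JOIN pairs every row of `vehicles` with every row of `trips`: 3 × 2 = 6 rows.
After projecting and ordering:
a.plate | b.driver
PD | Grace
PD | Vik
NULL | Grace
NULL | Grace
NULL | Vik
NULL | Vik

(PD, Grace); (PD, Vik); (NULL, Grace); (NULL, Grace); (NULL, Vik); (NULL, Vik)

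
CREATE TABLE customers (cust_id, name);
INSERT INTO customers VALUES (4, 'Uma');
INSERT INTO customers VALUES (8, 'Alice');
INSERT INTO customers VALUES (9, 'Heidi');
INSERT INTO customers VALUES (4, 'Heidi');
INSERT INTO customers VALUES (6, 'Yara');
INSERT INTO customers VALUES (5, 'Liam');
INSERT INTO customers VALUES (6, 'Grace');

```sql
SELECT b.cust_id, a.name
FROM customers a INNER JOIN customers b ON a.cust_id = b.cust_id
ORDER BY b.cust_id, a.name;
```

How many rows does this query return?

11

INNER JOIN keeps only pairs where the ON condition holds.
Matching on a.cust_id = b.cust_id.
Matched pairs: 11.
Total: 11 rows.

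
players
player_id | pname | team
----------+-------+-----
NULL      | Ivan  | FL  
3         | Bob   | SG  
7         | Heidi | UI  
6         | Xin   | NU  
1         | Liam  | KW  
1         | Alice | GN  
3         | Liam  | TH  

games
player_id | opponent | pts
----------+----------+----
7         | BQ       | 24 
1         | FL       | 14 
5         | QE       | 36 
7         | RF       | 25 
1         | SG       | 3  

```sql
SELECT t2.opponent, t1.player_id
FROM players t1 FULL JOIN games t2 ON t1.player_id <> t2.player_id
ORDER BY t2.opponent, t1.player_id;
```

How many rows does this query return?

FULL OUTER JOIN keeps every row from both sides; unmatched rows get NULL for the other side's columns.
Matching on t1.player_id <> t2.player_id. A NULL in a compared column never satisfies the condition.
- t1[0] player_id=NULL → no match; kept with NULLs on the t2 side.
- t1[1] player_id=3 → 5 match(es) in t2 → 5 row(s).
- t1[2] player_id=7 → 3 match(es) in t2 → 3 row(s).
- t1[3] player_id=6 → 5 match(es) in t2 → 5 row(s).
- t1[4] player_id=1 → 3 match(es) in t2 → 3 row(s).
- t1[5] player_id=1 → 3 match(es) in t2 → 3 row(s).
- t1[6] player_id=3 → 5 match(es) in t2 → 5 row(s).
Total: 24 matched + 1 padded = 25 rows.

25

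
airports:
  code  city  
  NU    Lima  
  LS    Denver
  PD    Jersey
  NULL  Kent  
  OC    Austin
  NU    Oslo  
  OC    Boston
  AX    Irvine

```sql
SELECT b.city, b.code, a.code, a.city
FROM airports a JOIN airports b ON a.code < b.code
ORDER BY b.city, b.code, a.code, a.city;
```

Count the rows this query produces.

INNER JOIN keeps only pairs where the ON condition holds.
Matching on a.code < b.code. A NULL in a compared column never satisfies the condition.
- a[0] code=NU → 3 match(es) in b → 3 row(s).
- a[1] code=LS → 5 match(es) in b → 5 row(s).
- a[2] code=PD → no match; dropped.
- a[3] code=NULL → no match; dropped.
- a[4] code=OC → 1 match(es) in b → 1 row(s).
- a[5] code=NU → 3 match(es) in b → 3 row(s).
- a[6] code=OC → 1 match(es) in b → 1 row(s).
- a[7] code=AX → 6 match(es) in b → 6 row(s).
Total: 19 rows.

19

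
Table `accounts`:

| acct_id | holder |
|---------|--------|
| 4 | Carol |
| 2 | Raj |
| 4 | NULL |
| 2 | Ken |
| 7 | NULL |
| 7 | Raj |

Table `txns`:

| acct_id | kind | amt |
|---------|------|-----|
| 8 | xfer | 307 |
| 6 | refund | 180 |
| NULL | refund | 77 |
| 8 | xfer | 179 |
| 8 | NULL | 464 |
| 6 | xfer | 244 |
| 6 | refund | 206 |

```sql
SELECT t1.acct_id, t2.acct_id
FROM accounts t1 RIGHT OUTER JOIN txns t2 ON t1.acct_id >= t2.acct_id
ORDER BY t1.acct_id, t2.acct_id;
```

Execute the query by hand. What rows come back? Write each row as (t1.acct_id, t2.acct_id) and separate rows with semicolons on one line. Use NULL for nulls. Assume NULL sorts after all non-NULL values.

RIGHT JOIN keeps every row from `txns`; unmatched rows get NULL for `accounts`'s columns.
Matching on t1.acct_id >= t2.acct_id. A NULL in a compared column never satisfies the condition.
Matched pairs: 6; unmatched t2 rows kept: 4.

(7, 6); (7, 6); (7, 6); (7, 6); (7, 6); (7, 6); (NULL, 8); (NULL, 8); (NULL, 8); (NULL, NULL)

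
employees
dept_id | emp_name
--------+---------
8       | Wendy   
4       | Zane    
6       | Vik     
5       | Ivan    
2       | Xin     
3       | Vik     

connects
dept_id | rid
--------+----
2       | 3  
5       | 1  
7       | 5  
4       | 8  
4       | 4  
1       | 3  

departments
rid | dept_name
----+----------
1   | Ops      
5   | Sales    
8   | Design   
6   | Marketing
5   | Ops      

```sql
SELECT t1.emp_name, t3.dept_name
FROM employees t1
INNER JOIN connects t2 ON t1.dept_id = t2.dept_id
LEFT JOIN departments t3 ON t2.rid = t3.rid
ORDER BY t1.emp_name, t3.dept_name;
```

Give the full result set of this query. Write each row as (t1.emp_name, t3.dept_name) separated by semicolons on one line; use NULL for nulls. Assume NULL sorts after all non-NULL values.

(Ivan, Ops); (Xin, NULL); (Zane, Design); (Zane, NULL)

Joins associate left-to-right: employees INNER JOIN connects on dept_id gives 4 intermediate row(s).
Then LEFT JOIN `departments t3` on rid: each of those 4 rows is kept; rows whose t2.rid has no match in t3 get NULL for t3's columns.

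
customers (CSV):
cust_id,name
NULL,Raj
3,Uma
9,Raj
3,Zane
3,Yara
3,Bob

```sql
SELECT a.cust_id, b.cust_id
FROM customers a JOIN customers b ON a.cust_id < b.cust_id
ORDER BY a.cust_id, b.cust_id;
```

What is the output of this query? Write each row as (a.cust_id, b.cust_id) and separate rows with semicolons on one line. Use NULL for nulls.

(3, 9); (3, 9); (3, 9); (3, 9)

INNER JOIN keeps only pairs where the ON condition holds.
Matching on a.cust_id < b.cust_id. A NULL in a compared column never satisfies the condition.
Matched pairs: 4.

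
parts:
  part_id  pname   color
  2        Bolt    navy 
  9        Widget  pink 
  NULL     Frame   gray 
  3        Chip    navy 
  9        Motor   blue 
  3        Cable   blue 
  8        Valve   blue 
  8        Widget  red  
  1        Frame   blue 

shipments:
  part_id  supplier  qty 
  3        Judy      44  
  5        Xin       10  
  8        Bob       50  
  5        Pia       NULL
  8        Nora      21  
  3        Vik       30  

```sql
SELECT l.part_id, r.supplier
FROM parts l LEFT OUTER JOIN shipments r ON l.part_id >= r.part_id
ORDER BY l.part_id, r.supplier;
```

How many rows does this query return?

LEFT JOIN keeps every row from `parts`; unmatched rows get NULL for `shipments`'s columns.
Matching on l.part_id >= r.part_id. A NULL in a compared column never satisfies the condition.
Matched pairs: 28; unmatched l rows kept: 3.
Total: 28 matched + 3 padded = 31 rows.

31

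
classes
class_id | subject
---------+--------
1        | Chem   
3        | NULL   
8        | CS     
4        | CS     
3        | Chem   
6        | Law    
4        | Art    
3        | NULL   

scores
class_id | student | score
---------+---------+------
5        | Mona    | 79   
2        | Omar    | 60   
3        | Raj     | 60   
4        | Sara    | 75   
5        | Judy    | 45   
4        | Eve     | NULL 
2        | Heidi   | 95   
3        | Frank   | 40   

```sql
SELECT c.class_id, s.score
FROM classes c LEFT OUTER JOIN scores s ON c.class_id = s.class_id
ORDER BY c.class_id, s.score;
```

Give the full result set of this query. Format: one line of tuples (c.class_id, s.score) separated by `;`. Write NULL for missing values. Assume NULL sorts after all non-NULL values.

(1, NULL); (3, 40); (3, 40); (3, 40); (3, 60); (3, 60); (3, 60); (4, 75); (4, 75); (4, NULL); (4, NULL); (6, NULL); (8, NULL)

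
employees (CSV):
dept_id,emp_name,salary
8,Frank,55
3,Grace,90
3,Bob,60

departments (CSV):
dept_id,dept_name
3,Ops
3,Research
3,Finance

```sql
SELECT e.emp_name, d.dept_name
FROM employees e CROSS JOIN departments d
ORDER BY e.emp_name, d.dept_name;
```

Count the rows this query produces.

CROSS JOIN pairs every row of `employees` with every row of `departments`: 3 × 3 = 9 rows.

9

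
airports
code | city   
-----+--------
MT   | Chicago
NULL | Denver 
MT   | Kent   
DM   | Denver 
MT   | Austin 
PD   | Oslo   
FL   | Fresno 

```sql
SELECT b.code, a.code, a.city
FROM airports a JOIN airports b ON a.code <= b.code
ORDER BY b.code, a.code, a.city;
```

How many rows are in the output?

24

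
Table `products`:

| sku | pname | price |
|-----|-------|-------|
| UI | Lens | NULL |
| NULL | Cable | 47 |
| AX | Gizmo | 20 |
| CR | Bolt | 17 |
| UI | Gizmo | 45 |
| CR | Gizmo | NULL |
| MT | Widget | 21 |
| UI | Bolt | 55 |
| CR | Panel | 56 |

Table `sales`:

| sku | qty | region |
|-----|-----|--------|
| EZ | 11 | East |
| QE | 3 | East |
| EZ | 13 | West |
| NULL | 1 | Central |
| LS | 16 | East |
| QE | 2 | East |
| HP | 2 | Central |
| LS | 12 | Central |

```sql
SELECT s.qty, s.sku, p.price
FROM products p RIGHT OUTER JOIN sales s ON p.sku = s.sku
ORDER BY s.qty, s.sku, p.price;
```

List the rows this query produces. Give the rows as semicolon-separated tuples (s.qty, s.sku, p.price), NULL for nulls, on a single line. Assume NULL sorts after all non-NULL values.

RIGHT JOIN keeps every row from `sales`; unmatched rows get NULL for `products`'s columns.
Matching on p.sku = s.sku. A NULL in a compared column never satisfies the condition.
Matched pairs: 0; unmatched s rows kept: 8.

(1, NULL, NULL); (2, HP, NULL); (2, QE, NULL); (3, QE, NULL); (11, EZ, NULL); (12, LS, NULL); (13, EZ, NULL); (16, LS, NULL)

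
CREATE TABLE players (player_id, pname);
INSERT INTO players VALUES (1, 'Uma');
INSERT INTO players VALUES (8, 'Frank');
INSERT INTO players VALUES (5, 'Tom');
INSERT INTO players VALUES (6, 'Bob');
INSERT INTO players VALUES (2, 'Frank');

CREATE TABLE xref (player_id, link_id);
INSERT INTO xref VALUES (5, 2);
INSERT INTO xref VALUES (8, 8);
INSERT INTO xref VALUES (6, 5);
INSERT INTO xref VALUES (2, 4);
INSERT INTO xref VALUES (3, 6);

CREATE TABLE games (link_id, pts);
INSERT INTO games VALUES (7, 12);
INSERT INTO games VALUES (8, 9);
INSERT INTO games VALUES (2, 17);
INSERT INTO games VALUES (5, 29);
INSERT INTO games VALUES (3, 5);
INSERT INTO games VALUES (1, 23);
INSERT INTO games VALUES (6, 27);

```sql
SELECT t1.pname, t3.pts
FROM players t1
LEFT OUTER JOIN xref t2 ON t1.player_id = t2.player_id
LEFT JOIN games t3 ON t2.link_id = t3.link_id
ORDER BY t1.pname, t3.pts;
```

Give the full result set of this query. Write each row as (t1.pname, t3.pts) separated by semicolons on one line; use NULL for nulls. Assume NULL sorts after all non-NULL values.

(Bob, 29); (Frank, 9); (Frank, NULL); (Tom, 17); (Uma, NULL)

Step 1 — t1 LEFT JOIN t2 on player_id → 5 row(s).
Then LEFT JOIN `games t3` on link_id: each of those 5 rows is kept; rows whose t2.link_id has no match in t3 get NULL for t3's columns.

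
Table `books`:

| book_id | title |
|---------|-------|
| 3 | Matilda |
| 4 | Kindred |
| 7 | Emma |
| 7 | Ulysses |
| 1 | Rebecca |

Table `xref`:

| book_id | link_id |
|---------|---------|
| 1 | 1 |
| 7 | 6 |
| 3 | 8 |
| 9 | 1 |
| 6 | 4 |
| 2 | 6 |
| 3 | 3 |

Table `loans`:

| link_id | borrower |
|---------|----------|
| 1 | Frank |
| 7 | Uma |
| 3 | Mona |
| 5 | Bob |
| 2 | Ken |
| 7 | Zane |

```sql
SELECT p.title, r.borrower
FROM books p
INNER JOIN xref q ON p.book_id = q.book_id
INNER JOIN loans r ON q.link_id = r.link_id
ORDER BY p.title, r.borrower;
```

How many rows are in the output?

Joins associate left-to-right: books INNER JOIN xref on book_id gives 5 intermediate row(s).
Then INNER JOIN `loans r` on link_id: keep only rows whose q.link_id appears in r.
Result: 2 row(s).

2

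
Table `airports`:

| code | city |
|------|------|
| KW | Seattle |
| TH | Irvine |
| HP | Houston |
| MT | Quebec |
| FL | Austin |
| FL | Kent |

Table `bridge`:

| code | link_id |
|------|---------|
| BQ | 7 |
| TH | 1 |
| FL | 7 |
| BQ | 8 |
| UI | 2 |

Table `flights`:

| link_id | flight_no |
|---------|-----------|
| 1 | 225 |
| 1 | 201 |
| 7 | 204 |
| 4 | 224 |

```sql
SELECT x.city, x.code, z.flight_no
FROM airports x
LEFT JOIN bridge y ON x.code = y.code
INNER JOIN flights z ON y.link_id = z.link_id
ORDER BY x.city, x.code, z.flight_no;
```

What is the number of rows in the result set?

4

Joins associate left-to-right: airports LEFT JOIN bridge on code gives 6 intermediate row(s).
Then INNER JOIN `flights z` on link_id: keep only rows whose y.link_id appears in z.
Result: 4 row(s).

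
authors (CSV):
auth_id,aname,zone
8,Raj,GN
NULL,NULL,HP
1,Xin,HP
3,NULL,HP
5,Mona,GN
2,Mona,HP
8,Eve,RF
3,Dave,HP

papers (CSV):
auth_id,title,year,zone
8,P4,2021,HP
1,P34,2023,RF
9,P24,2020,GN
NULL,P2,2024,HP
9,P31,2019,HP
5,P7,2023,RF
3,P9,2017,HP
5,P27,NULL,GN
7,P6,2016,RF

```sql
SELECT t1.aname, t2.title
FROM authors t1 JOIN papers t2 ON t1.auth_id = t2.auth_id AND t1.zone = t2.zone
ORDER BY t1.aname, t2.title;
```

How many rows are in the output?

3

INNER JOIN keeps only pairs where the ON condition holds.
Matching on t1.auth_id = t2.auth_id AND t1.zone = t2.zone. A NULL in a compared column never satisfies the condition.
Matched pairs: 3.
Total: 3 rows.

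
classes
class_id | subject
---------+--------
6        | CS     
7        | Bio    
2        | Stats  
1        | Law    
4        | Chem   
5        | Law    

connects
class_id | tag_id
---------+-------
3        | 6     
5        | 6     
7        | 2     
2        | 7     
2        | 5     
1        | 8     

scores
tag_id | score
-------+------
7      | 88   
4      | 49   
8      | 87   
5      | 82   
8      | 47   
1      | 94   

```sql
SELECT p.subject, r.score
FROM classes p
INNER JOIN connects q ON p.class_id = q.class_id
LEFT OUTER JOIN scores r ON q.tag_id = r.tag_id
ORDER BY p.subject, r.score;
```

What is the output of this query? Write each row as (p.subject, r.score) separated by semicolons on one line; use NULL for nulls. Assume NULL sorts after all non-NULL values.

(Bio, NULL); (Law, 47); (Law, 87); (Law, NULL); (Stats, 82); (Stats, 88)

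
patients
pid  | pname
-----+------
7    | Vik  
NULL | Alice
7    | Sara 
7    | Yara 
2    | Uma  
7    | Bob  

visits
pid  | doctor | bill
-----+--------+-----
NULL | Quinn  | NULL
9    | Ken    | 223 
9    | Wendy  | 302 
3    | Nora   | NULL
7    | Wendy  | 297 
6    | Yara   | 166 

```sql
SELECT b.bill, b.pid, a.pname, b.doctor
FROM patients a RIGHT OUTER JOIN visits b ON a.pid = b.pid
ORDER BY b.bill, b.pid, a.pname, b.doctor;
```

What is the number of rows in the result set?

9

RIGHT JOIN keeps every row from `visits`; unmatched rows get NULL for `patients`'s columns.
Matching on a.pid = b.pid. A NULL in a compared column never satisfies the condition.
Matched pairs: 4; unmatched b rows kept: 5.
Total: 4 matched + 5 padded = 9 rows.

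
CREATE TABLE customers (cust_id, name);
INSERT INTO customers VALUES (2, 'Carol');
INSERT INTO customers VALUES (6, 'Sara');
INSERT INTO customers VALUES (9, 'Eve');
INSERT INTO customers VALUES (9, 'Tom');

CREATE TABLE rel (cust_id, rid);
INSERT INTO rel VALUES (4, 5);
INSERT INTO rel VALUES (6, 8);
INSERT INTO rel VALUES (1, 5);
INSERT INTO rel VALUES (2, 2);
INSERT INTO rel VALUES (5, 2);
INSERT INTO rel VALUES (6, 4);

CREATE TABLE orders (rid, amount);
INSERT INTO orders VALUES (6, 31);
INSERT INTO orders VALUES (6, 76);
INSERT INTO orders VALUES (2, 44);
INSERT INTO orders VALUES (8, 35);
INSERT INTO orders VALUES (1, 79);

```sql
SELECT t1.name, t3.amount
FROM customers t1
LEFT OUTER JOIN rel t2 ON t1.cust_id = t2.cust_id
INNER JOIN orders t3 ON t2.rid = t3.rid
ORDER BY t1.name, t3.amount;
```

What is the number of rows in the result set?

Step 1 — t1 LEFT JOIN t2 on cust_id → 5 row(s).
Then INNER JOIN `orders t3` on rid: keep only rows whose t2.rid appears in t3.
Result: 2 row(s).

2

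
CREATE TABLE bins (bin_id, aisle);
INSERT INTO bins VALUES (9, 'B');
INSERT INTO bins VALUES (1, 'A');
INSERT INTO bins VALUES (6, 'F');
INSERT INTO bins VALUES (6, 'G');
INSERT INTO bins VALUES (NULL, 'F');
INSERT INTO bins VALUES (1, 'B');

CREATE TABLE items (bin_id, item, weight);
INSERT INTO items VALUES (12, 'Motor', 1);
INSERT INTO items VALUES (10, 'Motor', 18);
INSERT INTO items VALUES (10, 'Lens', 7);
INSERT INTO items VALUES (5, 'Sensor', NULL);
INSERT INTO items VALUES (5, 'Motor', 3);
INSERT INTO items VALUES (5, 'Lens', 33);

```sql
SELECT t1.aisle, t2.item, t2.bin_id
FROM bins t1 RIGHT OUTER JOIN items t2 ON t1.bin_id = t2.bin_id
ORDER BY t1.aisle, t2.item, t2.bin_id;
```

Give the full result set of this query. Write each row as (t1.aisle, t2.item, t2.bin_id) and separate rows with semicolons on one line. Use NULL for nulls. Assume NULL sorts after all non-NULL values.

RIGHT JOIN keeps every row from `items`; unmatched rows get NULL for `bins`'s columns.
Matching on t1.bin_id = t2.bin_id. A NULL in a compared column never satisfies the condition.
- t1[0] bin_id=9 → no match.
- t1[1] bin_id=1 → no match.
- t1[2] bin_id=6 → no match.
- t1[3] bin_id=6 → no match.
- t1[4] bin_id=NULL → no match.
- t1[5] bin_id=1 → no match.
- 6 t2 row(s) had no t1 match → kept, t1 columns NULL.
After projecting and ordering:
t1.aisle | t2.item | t2.bin_id
NULL | Lens | 5
NULL | Lens | 10
NULL | Motor | 5
NULL | Motor | 10
NULL | Motor | 12
NULL | Sensor | 5

(NULL, Lens, 5); (NULL, Lens, 10); (NULL, Motor, 5); (NULL, Motor, 10); (NULL, Motor, 12); (NULL, Sensor, 5)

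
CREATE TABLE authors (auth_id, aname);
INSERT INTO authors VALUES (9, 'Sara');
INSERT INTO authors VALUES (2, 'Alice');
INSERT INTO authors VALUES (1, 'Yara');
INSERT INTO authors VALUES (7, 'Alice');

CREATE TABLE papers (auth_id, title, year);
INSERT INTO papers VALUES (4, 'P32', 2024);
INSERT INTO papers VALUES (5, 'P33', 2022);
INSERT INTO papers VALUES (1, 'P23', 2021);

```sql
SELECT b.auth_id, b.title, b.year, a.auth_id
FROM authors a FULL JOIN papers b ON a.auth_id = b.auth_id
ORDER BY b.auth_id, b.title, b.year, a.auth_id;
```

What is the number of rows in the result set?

FULL OUTER JOIN keeps every row from both sides; unmatched rows get NULL for the other side's columns.
Matching on a.auth_id = b.auth_id.
Matched pairs: 1; unmatched a rows kept: 3; unmatched b rows kept: 2.
Total: 1 matched + 5 padded = 6 rows.

6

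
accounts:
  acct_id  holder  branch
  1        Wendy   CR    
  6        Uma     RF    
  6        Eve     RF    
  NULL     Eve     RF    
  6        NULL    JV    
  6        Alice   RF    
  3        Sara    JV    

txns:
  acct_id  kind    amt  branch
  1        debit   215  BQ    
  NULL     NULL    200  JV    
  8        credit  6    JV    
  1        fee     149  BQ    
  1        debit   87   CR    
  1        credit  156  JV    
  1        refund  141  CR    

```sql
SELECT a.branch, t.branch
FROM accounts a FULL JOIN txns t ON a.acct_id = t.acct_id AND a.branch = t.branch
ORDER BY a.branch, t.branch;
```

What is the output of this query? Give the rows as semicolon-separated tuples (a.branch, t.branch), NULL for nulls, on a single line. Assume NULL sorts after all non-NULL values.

(CR, CR); (CR, CR); (JV, NULL); (JV, NULL); (RF, NULL); (RF, NULL); (RF, NULL); (RF, NULL); (NULL, BQ); (NULL, BQ); (NULL, JV); (NULL, JV); (NULL, JV)

FULL OUTER JOIN keeps every row from both sides; unmatched rows get NULL for the other side's columns.
Matching on a.acct_id = t.acct_id AND a.branch = t.branch. A NULL in a compared column never satisfies the condition.
- a row (acct_id=1, branch=CR): matches 2 t row(s) → 2 output row(s).
- a row (acct_id=6, branch=RF): no match → kept, t columns NULL.
- a row (acct_id=6, branch=RF): no match → kept, t columns NULL.
- a row (acct_id=NULL, branch=RF): no match → kept, t columns NULL.
- a row (acct_id=6, branch=JV): no match → kept, t columns NULL.
- a row (acct_id=6, branch=RF): no match → kept, t columns NULL.
- a row (acct_id=3, branch=JV): no match → kept, t columns NULL.
- 5 row(s) from t found no a partner → padded with NULL.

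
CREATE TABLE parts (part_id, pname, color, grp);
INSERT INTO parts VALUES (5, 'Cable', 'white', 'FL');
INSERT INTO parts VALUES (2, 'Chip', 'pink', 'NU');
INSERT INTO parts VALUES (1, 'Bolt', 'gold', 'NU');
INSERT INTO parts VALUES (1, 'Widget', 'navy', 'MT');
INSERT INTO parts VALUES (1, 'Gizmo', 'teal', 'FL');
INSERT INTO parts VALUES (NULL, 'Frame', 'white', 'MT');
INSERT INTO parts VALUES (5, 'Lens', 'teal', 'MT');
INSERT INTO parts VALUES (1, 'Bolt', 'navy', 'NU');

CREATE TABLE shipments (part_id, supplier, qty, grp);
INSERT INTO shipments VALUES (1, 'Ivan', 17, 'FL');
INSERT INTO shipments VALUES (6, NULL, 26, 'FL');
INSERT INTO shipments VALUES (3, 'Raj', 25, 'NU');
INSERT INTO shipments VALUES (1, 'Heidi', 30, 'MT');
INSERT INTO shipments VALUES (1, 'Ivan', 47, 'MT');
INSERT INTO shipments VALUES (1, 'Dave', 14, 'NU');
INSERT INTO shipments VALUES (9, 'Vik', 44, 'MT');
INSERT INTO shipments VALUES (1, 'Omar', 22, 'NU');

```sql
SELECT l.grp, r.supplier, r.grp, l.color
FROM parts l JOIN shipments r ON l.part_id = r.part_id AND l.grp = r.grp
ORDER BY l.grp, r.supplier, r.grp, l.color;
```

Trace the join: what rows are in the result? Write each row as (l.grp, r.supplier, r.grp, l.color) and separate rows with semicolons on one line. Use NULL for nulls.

(FL, Ivan, FL, teal); (MT, Heidi, MT, navy); (MT, Ivan, MT, navy); (NU, Dave, NU, gold); (NU, Dave, NU, navy); (NU, Omar, NU, gold); (NU, Omar, NU, navy)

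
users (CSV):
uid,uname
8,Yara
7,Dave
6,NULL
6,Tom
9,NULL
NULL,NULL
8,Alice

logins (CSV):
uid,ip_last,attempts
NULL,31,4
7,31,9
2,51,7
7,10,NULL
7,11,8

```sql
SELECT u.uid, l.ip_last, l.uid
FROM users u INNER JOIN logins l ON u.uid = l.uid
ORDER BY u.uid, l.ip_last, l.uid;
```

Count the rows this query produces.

3

INNER JOIN keeps only pairs where the ON condition holds.
Matching on u.uid = l.uid. A NULL in a compared column never satisfies the condition.
- uid=8: no matching l row, dropped.
- uid=7: 3 matching l row(s), so 3 row(s) emitted.
- uid=6: no matching l row, dropped.
- uid=6: no matching l row, dropped.
- uid=9: no matching l row, dropped.
- uid=NULL: no matching l row, dropped.
- uid=8: no matching l row, dropped.
Total: 3 rows.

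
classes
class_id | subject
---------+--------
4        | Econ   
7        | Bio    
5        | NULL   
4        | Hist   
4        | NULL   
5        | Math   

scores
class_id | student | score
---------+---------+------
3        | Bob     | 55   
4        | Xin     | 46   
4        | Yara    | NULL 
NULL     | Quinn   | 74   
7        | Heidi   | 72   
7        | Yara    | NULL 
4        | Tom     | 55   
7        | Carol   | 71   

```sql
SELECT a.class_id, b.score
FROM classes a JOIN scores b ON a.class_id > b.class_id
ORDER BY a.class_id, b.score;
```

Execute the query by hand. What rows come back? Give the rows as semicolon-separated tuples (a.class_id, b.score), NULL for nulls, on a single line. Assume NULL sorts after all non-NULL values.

(4, 55); (4, 55); (4, 55); (5, 46); (5, 46); (5, 55); (5, 55); (5, 55); (5, 55); (5, NULL); (5, NULL); (7, 46); (7, 55); (7, 55); (7, NULL)

INNER JOIN keeps only pairs where the ON condition holds.
Matching on a.class_id > b.class_id. A NULL in a compared column never satisfies the condition.
- a (class_id=4) pairs with 1 row(s) of b.
- a (class_id=7) pairs with 4 row(s) of b.
- a (class_id=5) pairs with 4 row(s) of b.
- a (class_id=4) pairs with 1 row(s) of b.
- a (class_id=4) pairs with 1 row(s) of b.
- a (class_id=5) pairs with 4 row(s) of b.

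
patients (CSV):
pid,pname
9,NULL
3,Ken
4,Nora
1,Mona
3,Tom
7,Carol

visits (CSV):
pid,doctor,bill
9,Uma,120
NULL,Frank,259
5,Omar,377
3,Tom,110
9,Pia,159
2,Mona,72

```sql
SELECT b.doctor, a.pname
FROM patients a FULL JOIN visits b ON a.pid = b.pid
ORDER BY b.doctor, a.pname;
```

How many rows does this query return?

10

FULL OUTER JOIN keeps every row from both sides; unmatched rows get NULL for the other side's columns.
Matching on a.pid = b.pid. A NULL in a compared column never satisfies the condition.
- a row (pid=9): matches 2 b row(s) → 2 output row(s).
- a row (pid=3): matches 1 b row(s) → 1 output row(s).
- a row (pid=4): no match → kept, b columns NULL.
- a row (pid=1): no match → kept, b columns NULL.
- a row (pid=3): matches 1 b row(s) → 1 output row(s).
- a row (pid=7): no match → kept, b columns NULL.
- 3 b row(s) had no a match → kept, a columns NULL.
Total: 4 matched + 6 padded = 10 rows.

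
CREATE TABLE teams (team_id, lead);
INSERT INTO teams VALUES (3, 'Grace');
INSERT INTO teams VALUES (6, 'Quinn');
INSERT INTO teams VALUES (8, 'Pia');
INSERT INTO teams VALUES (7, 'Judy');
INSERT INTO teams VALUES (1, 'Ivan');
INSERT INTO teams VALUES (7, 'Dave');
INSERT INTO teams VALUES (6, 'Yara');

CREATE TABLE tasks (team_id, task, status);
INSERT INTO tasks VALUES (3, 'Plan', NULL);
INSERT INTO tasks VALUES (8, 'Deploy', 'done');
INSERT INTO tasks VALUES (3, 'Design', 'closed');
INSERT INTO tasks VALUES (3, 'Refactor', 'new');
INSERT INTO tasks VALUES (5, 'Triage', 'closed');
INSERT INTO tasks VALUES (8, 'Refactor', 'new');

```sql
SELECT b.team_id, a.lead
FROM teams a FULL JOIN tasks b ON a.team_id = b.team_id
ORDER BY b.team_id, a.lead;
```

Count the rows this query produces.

FULL OUTER JOIN keeps every row from both sides; unmatched rows get NULL for the other side's columns.
Matching on a.team_id = b.team_id.
- a (team_id=3) pairs with 3 row(s) of b.
- a (team_id=6) has no partner → padded with NULL.
- a (team_id=8) pairs with 2 row(s) of b.
- a (team_id=7) has no partner → padded with NULL.
- a (team_id=1) has no partner → padded with NULL.
- a (team_id=7) has no partner → padded with NULL.
- a (team_id=6) has no partner → padded with NULL.
- plus 1 unmatched b row(s), each kept with NULL a columns.
Total: 5 matched + 6 padded = 11 rows.

11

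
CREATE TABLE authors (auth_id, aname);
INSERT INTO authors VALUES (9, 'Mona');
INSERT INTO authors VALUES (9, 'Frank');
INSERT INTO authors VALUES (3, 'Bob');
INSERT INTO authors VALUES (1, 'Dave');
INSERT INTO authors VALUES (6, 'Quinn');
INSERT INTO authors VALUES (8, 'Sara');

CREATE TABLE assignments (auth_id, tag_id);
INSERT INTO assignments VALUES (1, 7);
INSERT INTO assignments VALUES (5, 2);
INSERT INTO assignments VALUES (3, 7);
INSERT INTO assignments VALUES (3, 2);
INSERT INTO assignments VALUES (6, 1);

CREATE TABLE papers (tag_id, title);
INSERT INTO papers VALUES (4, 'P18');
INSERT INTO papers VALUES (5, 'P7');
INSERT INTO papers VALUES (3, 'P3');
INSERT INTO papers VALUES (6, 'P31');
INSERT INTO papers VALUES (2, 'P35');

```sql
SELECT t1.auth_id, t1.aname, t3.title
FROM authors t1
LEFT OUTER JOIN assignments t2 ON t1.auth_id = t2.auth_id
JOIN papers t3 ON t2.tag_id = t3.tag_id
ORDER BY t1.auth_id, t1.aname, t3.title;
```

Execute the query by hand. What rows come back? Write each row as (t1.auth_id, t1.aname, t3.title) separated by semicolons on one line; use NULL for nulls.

Joins associate left-to-right: authors LEFT JOIN assignments on auth_id gives 7 intermediate row(s).
Then INNER JOIN `papers t3` on tag_id: keep only rows whose t2.tag_id appears in t3.

(3, Bob, P35)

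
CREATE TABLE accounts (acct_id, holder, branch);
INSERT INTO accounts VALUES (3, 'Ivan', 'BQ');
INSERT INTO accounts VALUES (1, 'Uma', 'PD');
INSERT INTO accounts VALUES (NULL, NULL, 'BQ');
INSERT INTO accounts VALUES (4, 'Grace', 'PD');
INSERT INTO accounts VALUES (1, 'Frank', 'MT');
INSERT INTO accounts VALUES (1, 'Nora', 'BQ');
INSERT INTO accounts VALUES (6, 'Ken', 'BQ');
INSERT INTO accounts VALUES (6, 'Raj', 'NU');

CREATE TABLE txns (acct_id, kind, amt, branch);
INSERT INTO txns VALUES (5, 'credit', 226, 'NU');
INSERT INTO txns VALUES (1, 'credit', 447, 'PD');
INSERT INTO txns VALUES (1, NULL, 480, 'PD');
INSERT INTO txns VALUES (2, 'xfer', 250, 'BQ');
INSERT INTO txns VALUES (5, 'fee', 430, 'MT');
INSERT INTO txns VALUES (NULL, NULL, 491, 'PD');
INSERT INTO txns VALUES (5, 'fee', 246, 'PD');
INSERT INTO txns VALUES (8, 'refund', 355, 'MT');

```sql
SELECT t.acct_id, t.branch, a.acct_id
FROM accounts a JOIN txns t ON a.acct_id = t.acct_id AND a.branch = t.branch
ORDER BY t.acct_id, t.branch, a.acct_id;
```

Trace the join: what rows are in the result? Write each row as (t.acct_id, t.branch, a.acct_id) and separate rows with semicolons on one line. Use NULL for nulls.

INNER JOIN keeps only pairs where the ON condition holds.
Matching on a.acct_id = t.acct_id AND a.branch = t.branch. A NULL in a compared column never satisfies the condition.
- acct_id=3, branch=BQ: no matching t row, dropped.
- acct_id=1, branch=PD: 2 matching t row(s), so 2 row(s) emitted.
- acct_id=NULL, branch=BQ: no matching t row, dropped.
- acct_id=4, branch=PD: no matching t row, dropped.
- acct_id=1, branch=MT: no matching t row, dropped.
- acct_id=1, branch=BQ: no matching t row, dropped.
- acct_id=6, branch=BQ: no matching t row, dropped.
- acct_id=6, branch=NU: no matching t row, dropped.
After projecting and ordering:
t.acct_id | t.branch | a.acct_id
1 | PD | 1
1 | PD | 1

(1, PD, 1); (1, PD, 1)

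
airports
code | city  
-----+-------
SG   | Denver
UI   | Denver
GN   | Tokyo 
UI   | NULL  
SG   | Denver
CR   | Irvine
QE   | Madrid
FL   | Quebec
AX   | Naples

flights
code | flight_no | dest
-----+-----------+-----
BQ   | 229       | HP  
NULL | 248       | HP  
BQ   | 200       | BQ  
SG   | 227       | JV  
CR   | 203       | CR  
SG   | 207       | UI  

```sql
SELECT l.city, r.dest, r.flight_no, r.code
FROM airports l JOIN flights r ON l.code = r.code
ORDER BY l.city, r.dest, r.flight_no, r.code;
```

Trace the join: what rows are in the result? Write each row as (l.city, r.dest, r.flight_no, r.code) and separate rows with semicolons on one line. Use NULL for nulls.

(Denver, JV, 227, SG); (Denver, JV, 227, SG); (Denver, UI, 207, SG); (Denver, UI, 207, SG); (Irvine, CR, 203, CR)

INNER JOIN keeps only pairs where the ON condition holds.
Matching on l.code = r.code. A NULL in a compared column never satisfies the condition.
Matched pairs: 5.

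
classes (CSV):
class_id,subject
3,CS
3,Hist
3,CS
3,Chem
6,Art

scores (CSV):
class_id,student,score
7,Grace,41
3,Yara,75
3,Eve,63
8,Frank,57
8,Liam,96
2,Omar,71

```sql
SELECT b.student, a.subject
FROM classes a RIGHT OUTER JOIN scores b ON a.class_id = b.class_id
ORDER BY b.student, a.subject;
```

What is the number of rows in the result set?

RIGHT JOIN keeps every row from `scores`; unmatched rows get NULL for `classes`'s columns.
Matching on a.class_id = b.class_id.
- class_id=3: 2 matching b row(s), so 2 row(s) emitted.
- class_id=3: 2 matching b row(s), so 2 row(s) emitted.
- class_id=3: 2 matching b row(s), so 2 row(s) emitted.
- class_id=3: 2 matching b row(s), so 2 row(s) emitted.
- class_id=6: no matching b row.
- plus 4 unmatched b row(s), each kept with NULL a columns.
Total: 8 matched + 4 padded = 12 rows.

12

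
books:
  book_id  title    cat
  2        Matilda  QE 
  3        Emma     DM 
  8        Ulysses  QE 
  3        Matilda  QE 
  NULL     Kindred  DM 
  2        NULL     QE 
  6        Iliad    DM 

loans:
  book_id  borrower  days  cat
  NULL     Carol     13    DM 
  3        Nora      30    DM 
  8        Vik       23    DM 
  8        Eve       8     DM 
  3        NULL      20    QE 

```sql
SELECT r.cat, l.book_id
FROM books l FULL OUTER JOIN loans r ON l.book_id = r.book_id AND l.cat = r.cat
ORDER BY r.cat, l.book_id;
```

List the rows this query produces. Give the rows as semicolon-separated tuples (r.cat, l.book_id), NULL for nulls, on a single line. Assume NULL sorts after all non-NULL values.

(DM, 3); (DM, NULL); (DM, NULL); (DM, NULL); (QE, 3); (NULL, 2); (NULL, 2); (NULL, 6); (NULL, 8); (NULL, NULL)

FULL OUTER JOIN keeps every row from both sides; unmatched rows get NULL for the other side's columns.
Matching on l.book_id = r.book_id AND l.cat = r.cat. A NULL in a compared column never satisfies the condition.
- l (book_id=2, cat=QE) has no partner → padded with NULL.
- l (book_id=3, cat=DM) pairs with 1 row(s) of r.
- l (book_id=8, cat=QE) has no partner → padded with NULL.
- l (book_id=3, cat=QE) pairs with 1 row(s) of r.
- l (book_id=NULL, cat=DM) has no partner → padded with NULL.
- l (book_id=2, cat=QE) has no partner → padded with NULL.
- l (book_id=6, cat=DM) has no partner → padded with NULL.
- 3 r row(s) had no l match → kept, l columns NULL.
After projecting and ordering:
r.cat | l.book_id
DM | 3
DM | NULL
DM | NULL
DM | NULL
QE | 3
NULL | 2
NULL | 2
NULL | 6
NULL | 8
NULL | NULL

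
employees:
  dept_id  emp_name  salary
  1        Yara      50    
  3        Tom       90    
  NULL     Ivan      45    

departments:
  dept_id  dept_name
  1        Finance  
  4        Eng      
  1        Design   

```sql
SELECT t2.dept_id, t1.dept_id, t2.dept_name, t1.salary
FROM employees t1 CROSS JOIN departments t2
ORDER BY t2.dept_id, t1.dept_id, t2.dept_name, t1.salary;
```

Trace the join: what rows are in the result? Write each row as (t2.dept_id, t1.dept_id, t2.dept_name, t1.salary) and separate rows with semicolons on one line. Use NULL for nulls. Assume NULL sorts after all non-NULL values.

(1, 1, Design, 50); (1, 1, Finance, 50); (1, 3, Design, 90); (1, 3, Finance, 90); (1, NULL, Design, 45); (1, NULL, Finance, 45); (4, 1, Eng, 50); (4, 3, Eng, 90); (4, NULL, Eng, 45)

CROSS JOIN pairs every row of `employees` with every row of `departments`: 3 × 3 = 9 rows.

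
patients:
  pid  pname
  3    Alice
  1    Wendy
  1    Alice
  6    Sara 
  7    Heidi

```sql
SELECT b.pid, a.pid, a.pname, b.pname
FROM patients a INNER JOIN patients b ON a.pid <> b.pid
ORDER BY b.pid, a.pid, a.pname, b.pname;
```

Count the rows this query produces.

18

INNER JOIN keeps only pairs where the ON condition holds.
Matching on a.pid <> b.pid.
- pid=3: 4 matching b row(s), so 4 row(s) emitted.
- pid=1: 3 matching b row(s), so 3 row(s) emitted.
- pid=1: 3 matching b row(s), so 3 row(s) emitted.
- pid=6: 4 matching b row(s), so 4 row(s) emitted.
- pid=7: 4 matching b row(s), so 4 row(s) emitted.
Total: 18 rows.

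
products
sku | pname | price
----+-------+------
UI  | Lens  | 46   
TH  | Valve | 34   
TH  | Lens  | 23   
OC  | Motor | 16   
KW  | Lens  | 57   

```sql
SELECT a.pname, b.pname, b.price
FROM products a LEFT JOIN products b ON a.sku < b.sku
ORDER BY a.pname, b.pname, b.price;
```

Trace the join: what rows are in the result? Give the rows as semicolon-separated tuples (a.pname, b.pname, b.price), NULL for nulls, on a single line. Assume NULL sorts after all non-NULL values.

(Lens, Lens, 23); (Lens, Lens, 46); (Lens, Lens, 46); (Lens, Motor, 16); (Lens, Valve, 34); (Lens, NULL, NULL); (Motor, Lens, 23); (Motor, Lens, 46); (Motor, Valve, 34); (Valve, Lens, 46)

LEFT JOIN keeps every row from `products a`; unmatched rows get NULL for `products b`'s columns.
Matching on a.sku < b.sku.
- a[0] sku=UI → no match; kept with NULLs on the b side.
- a[1] sku=TH → 1 match(es) in b → 1 row(s).
- a[2] sku=TH → 1 match(es) in b → 1 row(s).
- a[3] sku=OC → 3 match(es) in b → 3 row(s).
- a[4] sku=KW → 4 match(es) in b → 4 row(s).
After projecting and ordering:
a.pname | b.pname | b.price
Lens | Lens | 23
Lens | Lens | 46
Lens | Lens | 46
Lens | Motor | 16
Lens | Valve | 34
Lens | NULL | NULL
Motor | Lens | 23
Motor | Lens | 46
Motor | Valve | 34
Valve | Lens | 46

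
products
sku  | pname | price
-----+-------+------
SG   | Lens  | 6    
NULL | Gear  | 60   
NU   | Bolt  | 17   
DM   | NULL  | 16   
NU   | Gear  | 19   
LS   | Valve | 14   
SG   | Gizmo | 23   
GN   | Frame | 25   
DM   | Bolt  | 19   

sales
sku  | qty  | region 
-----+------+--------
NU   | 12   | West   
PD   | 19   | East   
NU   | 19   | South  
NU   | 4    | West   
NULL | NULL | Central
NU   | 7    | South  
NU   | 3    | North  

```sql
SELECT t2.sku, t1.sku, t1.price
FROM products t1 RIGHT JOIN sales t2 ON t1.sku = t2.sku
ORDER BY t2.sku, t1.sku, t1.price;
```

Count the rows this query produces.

RIGHT JOIN keeps every row from `sales`; unmatched rows get NULL for `products`'s columns.
Matching on t1.sku = t2.sku. A NULL in a compared column never satisfies the condition.
- t1 (sku=SG) has no partner in t2.
- t1 (sku=NULL) has no partner in t2.
- t1 (sku=NU) pairs with 5 row(s) of t2.
- t1 (sku=DM) has no partner in t2.
- t1 (sku=NU) pairs with 5 row(s) of t2.
- t1 (sku=LS) has no partner in t2.
- t1 (sku=SG) has no partner in t2.
- t1 (sku=GN) has no partner in t2.
- t1 (sku=DM) has no partner in t2.
- 2 t2 row(s) had no t1 match → kept, t1 columns NULL.
Total: 10 matched + 2 padded = 12 rows.

12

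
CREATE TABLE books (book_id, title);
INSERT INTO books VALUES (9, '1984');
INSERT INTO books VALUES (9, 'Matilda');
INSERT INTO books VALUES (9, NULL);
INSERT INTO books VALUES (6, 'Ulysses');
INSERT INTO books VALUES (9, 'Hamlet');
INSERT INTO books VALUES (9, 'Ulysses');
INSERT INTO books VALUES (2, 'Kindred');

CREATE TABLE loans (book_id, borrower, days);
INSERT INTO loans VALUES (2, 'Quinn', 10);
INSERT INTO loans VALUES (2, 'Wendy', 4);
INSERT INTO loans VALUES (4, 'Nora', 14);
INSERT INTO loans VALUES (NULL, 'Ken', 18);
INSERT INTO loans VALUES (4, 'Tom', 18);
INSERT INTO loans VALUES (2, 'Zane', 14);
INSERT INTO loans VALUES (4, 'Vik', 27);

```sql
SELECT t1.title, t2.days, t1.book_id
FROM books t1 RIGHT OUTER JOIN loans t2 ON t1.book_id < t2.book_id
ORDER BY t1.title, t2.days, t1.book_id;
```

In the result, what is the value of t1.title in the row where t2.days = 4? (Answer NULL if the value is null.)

NULL

RIGHT JOIN keeps every row from `loans`; unmatched rows get NULL for `books`'s columns.
Matching on t1.book_id < t2.book_id. A NULL in a compared column never satisfies the condition.
- t1 (book_id=9) has no partner in t2.
- t1 (book_id=9) has no partner in t2.
- t1 (book_id=9) has no partner in t2.
- t1 (book_id=6) has no partner in t2.
- t1 (book_id=9) has no partner in t2.
- t1 (book_id=9) has no partner in t2.
- t1 (book_id=2) pairs with 3 row(s) of t2.
- plus 4 unmatched t2 row(s), each kept with NULL t1 columns.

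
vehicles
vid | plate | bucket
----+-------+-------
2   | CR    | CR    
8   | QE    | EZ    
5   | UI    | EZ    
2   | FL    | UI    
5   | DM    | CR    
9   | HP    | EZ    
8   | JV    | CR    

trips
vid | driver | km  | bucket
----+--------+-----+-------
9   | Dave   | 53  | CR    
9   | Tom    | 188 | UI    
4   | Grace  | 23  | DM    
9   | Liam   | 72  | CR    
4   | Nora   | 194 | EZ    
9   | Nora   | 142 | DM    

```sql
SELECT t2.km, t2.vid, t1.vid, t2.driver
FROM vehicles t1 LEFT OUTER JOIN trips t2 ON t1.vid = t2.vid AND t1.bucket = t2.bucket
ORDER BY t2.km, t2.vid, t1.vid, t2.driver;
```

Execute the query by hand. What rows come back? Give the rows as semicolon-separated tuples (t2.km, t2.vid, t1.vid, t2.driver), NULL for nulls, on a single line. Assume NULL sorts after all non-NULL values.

LEFT JOIN keeps every row from `vehicles`; unmatched rows get NULL for `trips`'s columns.
Matching on t1.vid = t2.vid AND t1.bucket = t2.bucket.
Matched pairs: 0; unmatched t1 rows kept: 7.

(NULL, NULL, 2, NULL); (NULL, NULL, 2, NULL); (NULL, NULL, 5, NULL); (NULL, NULL, 5, NULL); (NULL, NULL, 8, NULL); (NULL, NULL, 8, NULL); (NULL, NULL, 9, NULL)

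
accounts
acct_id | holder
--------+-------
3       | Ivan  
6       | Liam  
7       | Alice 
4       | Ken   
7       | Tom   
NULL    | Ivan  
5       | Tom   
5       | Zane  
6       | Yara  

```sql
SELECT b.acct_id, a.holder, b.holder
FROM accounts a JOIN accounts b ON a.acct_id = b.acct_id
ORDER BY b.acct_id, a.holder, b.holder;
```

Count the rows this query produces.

14

INNER JOIN keeps only pairs where the ON condition holds.
Matching on a.acct_id = b.acct_id. A NULL in a compared column never satisfies the condition.
- a[0] acct_id=3 → 1 match(es) in b → 1 row(s).
- a[1] acct_id=6 → 2 match(es) in b → 2 row(s).
- a[2] acct_id=7 → 2 match(es) in b → 2 row(s).
- a[3] acct_id=4 → 1 match(es) in b → 1 row(s).
- a[4] acct_id=7 → 2 match(es) in b → 2 row(s).
- a[5] acct_id=NULL → no match; dropped.
- a[6] acct_id=5 → 2 match(es) in b → 2 row(s).
- a[7] acct_id=5 → 2 match(es) in b → 2 row(s).
- a[8] acct_id=6 → 2 match(es) in b → 2 row(s).
Total: 14 rows.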